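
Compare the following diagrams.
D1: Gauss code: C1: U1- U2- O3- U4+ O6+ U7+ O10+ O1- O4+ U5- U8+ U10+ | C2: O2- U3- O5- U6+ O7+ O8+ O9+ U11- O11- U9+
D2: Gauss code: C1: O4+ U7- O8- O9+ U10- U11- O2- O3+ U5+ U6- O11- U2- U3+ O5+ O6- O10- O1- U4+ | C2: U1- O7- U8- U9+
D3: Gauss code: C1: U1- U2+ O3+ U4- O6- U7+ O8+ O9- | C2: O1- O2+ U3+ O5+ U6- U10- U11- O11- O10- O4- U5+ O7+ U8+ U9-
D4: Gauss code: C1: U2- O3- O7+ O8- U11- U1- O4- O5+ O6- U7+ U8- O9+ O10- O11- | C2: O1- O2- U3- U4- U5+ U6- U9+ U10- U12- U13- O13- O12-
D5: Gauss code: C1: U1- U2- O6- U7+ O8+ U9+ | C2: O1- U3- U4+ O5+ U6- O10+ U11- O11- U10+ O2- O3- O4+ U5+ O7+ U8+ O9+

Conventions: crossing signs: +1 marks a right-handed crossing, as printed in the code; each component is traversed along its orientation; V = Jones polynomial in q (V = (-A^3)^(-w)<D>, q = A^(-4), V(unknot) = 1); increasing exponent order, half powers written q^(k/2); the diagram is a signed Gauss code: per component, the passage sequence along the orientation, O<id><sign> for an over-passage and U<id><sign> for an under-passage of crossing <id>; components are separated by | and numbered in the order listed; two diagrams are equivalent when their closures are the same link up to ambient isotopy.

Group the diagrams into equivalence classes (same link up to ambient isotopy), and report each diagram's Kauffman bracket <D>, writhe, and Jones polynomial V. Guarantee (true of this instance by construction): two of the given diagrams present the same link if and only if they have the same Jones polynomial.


grouping into links: {D1, D3, D5} | {D2} | {D4}
V(D1) = -q^(-3/2) + q^(-1/2) - 2q^(1/2) + q^(3/2) - 2q^(5/2) + q^(7/2)  (w +1, c 11, <D> = -A^-11 + 2A^-7 - A^-3 + 2A - A^5 + A^9)
V(D2) = -q^(-5/2) - q^(-1/2)  [11 crossings, <D> = A^-7 + A, w = -3]
V(D3) = -q^(-3/2) + q^(-1/2) - 2q^(1/2) + q^(3/2) - 2q^(5/2) + q^(7/2)  [11 crossings, <D> = -A^-17 + 2A^-13 - A^-9 + 2A^-5 - A^-1 + A^3, w = -1]
V(D4) = -q^(-11/2) + q^(-9/2) - q^(-7/2) - q^(-3/2)  (w -7, c 13, <D> = A^-15 + A^-7 - A^-3 + A)
D5 (bracket -A^-11 + 2A^-7 - A^-3 + 2A - A^5 + A^9; 11 crossings at w = +1): V = -q^(-3/2) + q^(-1/2) - 2q^(1/2) + q^(3/2) - 2q^(5/2) + q^(7/2)
why: V(q) takes 3 values over 5 diagrams, fixing the grouping


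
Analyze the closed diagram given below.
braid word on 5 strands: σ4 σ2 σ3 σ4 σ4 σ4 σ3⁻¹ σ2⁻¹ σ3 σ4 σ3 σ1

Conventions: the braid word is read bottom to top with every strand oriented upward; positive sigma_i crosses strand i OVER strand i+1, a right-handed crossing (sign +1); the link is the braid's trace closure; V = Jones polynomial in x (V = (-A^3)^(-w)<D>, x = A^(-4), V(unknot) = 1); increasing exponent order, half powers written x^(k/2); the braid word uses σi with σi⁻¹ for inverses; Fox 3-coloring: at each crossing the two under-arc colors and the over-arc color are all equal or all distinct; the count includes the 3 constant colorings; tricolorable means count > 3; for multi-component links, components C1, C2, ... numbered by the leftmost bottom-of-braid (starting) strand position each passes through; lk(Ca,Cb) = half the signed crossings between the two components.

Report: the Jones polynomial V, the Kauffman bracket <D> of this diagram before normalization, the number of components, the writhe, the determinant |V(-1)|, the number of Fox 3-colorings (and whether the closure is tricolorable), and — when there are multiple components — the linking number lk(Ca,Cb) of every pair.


V(x) = x^2 + 2x^4 - 2x^5 + x^6 - 2x^7 + x^8
bracket: A^-8 - 2A^-4 + 1 - 2A^4 + 2A^8 + A^16, w = +8
1 component, writhe +8, over 12 crossings
det 9, colorings 27 of 3^12 — tricolorable
observation: V spans 6 powers of x: at least 6 crossings in any diagram


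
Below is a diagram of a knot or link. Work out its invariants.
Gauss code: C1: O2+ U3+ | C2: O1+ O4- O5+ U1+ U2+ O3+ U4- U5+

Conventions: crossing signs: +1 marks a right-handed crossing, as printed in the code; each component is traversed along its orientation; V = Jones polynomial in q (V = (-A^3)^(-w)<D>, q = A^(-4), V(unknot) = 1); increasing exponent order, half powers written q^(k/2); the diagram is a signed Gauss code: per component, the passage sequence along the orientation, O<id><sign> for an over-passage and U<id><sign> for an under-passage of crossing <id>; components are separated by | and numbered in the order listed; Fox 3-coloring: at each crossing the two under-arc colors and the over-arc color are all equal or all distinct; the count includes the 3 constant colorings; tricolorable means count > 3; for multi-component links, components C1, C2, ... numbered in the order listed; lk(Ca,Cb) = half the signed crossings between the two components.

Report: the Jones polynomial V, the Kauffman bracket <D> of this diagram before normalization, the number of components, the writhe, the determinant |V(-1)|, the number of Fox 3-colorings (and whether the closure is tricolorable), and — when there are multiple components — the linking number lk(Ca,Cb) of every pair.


V = -q^(1/2) - q^(5/2)
<D> = A^-1 + A^7 (w = +3)
2 components over 5 crossings, w = +3
lk(C1,C2): +1
3 Fox colorings among 3^5, |V(-1)| = 2: not tricolorable
why: |V(-1)| = 2: so not tricolorable, since 3 does not divide 2


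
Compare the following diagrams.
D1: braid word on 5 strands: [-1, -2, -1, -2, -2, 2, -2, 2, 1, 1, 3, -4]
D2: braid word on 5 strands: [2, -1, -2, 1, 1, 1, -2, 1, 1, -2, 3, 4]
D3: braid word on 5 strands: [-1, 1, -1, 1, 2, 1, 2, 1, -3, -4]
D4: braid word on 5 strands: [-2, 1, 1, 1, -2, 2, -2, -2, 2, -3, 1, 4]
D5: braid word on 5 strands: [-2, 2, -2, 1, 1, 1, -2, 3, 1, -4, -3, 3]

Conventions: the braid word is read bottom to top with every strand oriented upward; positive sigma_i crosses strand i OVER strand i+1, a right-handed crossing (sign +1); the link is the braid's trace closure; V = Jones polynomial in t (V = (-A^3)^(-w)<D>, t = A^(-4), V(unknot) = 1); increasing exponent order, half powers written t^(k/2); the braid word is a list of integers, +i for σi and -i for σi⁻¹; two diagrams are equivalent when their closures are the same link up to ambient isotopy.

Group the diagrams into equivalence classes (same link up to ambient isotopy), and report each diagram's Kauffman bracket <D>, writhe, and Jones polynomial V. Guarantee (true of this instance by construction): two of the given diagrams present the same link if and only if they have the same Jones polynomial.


equivalence classes: {D1} | {D2, D4, D5} | {D3}
D1 (bracket A^-6; 12 crossings at w = -2): V = 1
D2 (bracket A^-8 - 2A^-4 + 2 - 2A^4 + 2A^8 - A^12 + A^16; 12 crossings at w = +4): V = t^-1 - 1 + 2t - 2t^2 + 2t^3 - 2t^4 + t^5
V(D3) = t + t^3 - t^4  (w +2, c 10, <D> = -A^-10 + A^-6 + A^2)
V(D4) = t^-1 - 1 + 2t - 2t^2 + 2t^3 - 2t^4 + t^5  [12 crossings, <D> = A^-14 - 2A^-10 + 2A^-6 - 2A^-2 + 2A^2 - A^6 + A^10, w = +2]
D5 (bracket A^-14 - 2A^-10 + 2A^-6 - 2A^-2 + 2A^2 - A^6 + A^10; 12 crossings at w = +2): V = t^-1 - 1 + 2t - 2t^2 + 2t^3 - 2t^4 + t^5
key observation: 3 values of V(t) split the 5 diagrams


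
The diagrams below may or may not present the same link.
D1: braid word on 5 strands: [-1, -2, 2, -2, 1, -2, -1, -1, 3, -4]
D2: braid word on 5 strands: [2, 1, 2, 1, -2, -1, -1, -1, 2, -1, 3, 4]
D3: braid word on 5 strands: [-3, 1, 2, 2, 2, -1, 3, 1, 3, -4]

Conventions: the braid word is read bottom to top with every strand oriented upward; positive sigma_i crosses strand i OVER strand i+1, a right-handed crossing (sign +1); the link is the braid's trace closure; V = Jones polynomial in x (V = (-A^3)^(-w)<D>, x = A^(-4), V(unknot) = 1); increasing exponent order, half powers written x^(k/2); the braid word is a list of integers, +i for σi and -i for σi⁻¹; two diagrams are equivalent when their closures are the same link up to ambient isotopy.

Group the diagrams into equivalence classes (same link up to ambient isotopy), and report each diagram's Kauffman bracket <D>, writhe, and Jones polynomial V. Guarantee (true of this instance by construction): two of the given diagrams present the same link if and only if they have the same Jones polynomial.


grouping into links: {D1} | {D2} | {D3}
V(D1) = -x^-6 + x^-5 - x^-4 + 2x^-3 - x^-2 + x^-1  (w -4, c 10, <D> = A^-8 - A^-4 + 2 - A^4 + A^8 - A^12)
V(D2) = -x^-3 + 2x^-2 - 2x^-1 + 3 - 2x + 2x^2 - x^3  (w +2, c 12, <D> = -A^-6 + 2A^-2 - 2A^2 + 3A^6 - 2A^10 + 2A^14 - A^18)
V(D3) = x + x^3 - x^4  (w +4, c 10, <D> = -A^-4 + 1 + A^8)
key observation: comparing 3 Jones polynomials yields 3 groups


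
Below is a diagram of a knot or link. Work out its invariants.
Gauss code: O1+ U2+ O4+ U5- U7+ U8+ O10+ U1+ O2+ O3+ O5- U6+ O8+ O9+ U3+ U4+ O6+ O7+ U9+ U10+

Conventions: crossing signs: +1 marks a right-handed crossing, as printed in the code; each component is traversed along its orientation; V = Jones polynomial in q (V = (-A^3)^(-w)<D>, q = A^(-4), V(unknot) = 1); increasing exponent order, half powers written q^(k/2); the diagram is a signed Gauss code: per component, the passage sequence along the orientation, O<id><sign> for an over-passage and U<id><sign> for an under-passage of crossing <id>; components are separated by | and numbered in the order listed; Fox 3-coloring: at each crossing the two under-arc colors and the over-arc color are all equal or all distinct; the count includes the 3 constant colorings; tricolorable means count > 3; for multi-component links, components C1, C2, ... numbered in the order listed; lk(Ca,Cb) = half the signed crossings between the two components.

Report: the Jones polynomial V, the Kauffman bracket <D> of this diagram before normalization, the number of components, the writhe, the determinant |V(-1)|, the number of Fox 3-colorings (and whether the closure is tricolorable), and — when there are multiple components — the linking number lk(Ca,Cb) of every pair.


Jones polynomial: V(q) = q^3 + q^5 - q^8
<D> = -A^-8 + A^4 + A^12; writhe +8
components 1, writhe +8 (10 crossings)
3-colorings: 9 of 3^10, det 3 — tricolorable
note: w = +8 (over 10 crossings) is diagram-only; (-A^3)^(-8) removes it from V


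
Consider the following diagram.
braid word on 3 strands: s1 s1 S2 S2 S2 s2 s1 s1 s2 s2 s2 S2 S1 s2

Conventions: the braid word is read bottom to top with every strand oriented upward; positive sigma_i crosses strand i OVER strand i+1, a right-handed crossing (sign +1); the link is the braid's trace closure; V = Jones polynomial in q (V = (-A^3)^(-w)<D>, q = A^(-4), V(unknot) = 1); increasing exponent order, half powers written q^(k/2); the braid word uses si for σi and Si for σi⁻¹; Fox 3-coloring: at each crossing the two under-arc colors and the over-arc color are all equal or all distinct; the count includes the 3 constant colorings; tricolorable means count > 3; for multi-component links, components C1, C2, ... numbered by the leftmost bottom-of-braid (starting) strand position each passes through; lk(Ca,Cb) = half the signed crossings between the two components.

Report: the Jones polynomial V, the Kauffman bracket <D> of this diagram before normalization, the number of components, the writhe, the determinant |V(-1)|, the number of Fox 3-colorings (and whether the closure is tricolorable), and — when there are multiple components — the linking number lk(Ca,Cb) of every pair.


V = -1 + 4q - 5q^2 + 7q^3 - 7q^4 + 6q^5 - 5q^6 + 3q^7 - q^8
<D> = -A^-20 + 3A^-16 - 5A^-12 + 6A^-8 - 7A^-4 + 7 - 5A^4 + 4A^8 - A^12 (w = +4)
1 component over 14 crossings, w = +4
9 Fox colorings among 3^14, |V(-1)| = 39: tricolorable
why: V spans 8 powers of q: at least 8 crossings in any diagram


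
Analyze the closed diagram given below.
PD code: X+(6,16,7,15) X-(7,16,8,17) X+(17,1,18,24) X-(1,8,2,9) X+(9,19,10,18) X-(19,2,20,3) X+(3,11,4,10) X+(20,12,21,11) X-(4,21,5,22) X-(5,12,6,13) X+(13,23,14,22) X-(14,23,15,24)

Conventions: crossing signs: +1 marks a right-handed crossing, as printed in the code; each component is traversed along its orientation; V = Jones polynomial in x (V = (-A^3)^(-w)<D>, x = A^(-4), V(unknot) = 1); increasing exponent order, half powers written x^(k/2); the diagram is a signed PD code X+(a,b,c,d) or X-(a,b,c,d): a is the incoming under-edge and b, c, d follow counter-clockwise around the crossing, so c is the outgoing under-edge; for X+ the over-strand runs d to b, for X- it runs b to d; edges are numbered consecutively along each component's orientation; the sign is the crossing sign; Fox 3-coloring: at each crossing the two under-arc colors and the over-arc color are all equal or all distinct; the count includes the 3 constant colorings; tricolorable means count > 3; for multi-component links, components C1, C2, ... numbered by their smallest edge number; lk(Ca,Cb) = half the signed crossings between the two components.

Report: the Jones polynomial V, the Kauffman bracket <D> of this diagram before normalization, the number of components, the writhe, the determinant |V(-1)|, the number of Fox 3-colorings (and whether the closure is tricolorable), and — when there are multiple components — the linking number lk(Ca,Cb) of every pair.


V = -x^-3 + 2x^-2 - 2x^-1 + 3 - 2x + 2x^2 - x^3
<D> = -A^-12 + 2A^-8 - 2A^-4 + 3 - 2A^4 + 2A^8 - A^12 (w = 0)
1 component over 12 crossings, w = 0
3 Fox colorings among 3^12, |V(-1)| = 13: not tricolorable
why: palindromic: swapping x for 1/x fixes V


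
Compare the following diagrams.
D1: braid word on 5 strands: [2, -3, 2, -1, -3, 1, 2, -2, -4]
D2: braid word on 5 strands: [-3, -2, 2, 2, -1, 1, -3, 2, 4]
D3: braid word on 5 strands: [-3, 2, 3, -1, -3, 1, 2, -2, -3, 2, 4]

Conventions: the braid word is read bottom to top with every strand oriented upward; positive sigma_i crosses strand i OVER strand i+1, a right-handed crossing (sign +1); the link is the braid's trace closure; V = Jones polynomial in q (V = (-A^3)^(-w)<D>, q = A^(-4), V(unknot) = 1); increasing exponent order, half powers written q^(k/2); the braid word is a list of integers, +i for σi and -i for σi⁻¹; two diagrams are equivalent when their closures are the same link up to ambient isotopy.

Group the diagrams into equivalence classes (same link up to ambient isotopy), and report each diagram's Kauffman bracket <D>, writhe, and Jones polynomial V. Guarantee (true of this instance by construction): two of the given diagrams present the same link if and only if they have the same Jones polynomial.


grouping into links: {D1, D2, D3}
V(D1) = -q^(-5/2) - q^(5/2)  (w -1, c 9, <D> = A^-13 + A^7)
D2 (bracket A^-7 + A^13; 9 crossings at w = +1): V = -q^(-5/2) - q^(5/2)
V(D3) = -q^(-5/2) - q^(5/2)  (w +1, c 11, <D> = A^-7 + A^13)
key observation: one V(q) for all 3 diagrams — one class (guaranteed)


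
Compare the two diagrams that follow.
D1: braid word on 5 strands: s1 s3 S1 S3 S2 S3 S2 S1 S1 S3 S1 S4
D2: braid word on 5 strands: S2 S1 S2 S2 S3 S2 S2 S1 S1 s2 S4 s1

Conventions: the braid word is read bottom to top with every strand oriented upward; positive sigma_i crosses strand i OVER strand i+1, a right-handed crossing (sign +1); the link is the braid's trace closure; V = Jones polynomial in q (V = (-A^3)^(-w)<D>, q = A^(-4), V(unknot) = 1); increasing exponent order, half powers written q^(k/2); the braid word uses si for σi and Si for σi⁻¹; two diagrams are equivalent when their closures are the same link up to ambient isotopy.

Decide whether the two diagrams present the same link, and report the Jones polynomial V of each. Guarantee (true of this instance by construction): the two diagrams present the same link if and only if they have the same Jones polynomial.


equivalent: yes
D1 (bracket A^-16 + 2A^-8 - 2A^-4 + 1 - 2A^4 + A^8; 12 crossings at w = -8): V = q^-8 - 2q^-7 + q^-6 - 2q^-5 + 2q^-4 + q^-2
D2 (bracket A^-16 + 2A^-8 - 2A^-4 + 1 - 2A^4 + A^8; 12 crossings at w = -8): V = q^-8 - 2q^-7 + q^-6 - 2q^-5 + 2q^-4 + q^-2
key observation: all 2 diagrams share one V(q), hence one class


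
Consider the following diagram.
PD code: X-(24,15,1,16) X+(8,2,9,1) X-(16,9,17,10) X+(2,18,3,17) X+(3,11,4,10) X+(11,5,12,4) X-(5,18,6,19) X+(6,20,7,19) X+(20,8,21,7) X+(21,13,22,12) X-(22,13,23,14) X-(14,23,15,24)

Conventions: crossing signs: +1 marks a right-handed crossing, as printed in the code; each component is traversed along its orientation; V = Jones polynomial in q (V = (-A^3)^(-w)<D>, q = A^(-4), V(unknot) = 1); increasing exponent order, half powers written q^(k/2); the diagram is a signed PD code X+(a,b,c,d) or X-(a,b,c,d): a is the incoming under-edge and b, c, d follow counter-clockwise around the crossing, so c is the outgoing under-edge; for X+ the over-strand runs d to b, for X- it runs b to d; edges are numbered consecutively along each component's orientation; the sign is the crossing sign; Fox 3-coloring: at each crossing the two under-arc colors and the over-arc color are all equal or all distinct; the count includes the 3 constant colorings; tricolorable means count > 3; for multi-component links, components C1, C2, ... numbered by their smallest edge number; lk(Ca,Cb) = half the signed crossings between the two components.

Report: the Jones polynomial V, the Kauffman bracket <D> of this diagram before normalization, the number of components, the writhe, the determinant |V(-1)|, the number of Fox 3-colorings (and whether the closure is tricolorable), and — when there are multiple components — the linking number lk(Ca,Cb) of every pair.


Jones polynomial: V(q) = -q^-1 + 2 - q + 2q^2 - q^3 + q^4 - q^5
<D> = -A^-14 + A^-10 - A^-6 + 2A^-2 - A^2 + 2A^6 - A^10; writhe +2
components 1, writhe +2 (12 crossings)
3-colorings: 9 of 3^12, det 9 — tricolorable
note: det 9 = |V(-1)|; divisible by 3, so tricolorable


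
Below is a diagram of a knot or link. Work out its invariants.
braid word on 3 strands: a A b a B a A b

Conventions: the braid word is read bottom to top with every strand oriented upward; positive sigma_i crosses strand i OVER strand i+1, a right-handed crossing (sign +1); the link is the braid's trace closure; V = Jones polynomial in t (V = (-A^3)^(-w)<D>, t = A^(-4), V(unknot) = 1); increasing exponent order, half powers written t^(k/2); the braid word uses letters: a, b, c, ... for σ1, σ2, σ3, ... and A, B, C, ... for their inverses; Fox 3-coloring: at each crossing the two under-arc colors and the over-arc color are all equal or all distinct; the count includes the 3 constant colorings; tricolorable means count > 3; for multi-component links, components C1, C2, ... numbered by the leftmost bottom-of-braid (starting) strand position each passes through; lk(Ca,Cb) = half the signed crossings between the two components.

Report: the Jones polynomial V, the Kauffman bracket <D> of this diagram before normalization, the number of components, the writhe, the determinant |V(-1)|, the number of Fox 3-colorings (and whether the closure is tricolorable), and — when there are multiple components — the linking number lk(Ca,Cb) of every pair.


V(t) = 1
bracket: A^6, w = +2
1 component, writhe +2, over 8 crossings
det 1, colorings 3 of 3^8 — not tricolorable
observation: det 1 = |V(-1)|; not divisible by 3, so not tricolorable


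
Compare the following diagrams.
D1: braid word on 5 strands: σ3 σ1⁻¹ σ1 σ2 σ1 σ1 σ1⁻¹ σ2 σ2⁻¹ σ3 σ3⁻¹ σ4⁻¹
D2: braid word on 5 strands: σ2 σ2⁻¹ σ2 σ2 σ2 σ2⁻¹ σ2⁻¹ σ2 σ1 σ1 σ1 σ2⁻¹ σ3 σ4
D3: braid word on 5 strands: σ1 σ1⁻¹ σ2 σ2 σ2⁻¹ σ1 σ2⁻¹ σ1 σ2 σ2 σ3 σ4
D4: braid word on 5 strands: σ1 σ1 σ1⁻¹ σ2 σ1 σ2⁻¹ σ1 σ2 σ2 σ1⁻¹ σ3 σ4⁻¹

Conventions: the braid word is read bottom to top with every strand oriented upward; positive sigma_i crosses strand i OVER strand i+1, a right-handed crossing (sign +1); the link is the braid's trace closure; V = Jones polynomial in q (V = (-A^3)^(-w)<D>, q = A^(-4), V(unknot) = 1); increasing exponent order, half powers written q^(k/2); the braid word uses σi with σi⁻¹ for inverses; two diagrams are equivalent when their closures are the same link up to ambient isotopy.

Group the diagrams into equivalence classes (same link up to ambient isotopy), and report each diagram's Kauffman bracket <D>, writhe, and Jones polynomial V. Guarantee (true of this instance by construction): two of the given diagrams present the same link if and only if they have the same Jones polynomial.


equivalence classes: {D1} | {D2} | {D3, D4}
D1 (bracket A^6; 12 crossings at w = +2): V = 1
D2 (bracket -A^2 + A^6 + A^14; 14 crossings at w = +6): V = q + q^3 - q^4
V(D3) = q - q^2 + 2q^3 - q^4 + q^5 - q^6  [12 crossings, <D> = -A^-6 + A^-2 - A^2 + 2A^6 - A^10 + A^14, w = +6]
V(D4) = q - q^2 + 2q^3 - q^4 + q^5 - q^6  [12 crossings, <D> = -A^-12 + A^-8 - A^-4 + 2 - A^4 + A^8, w = +4]
key observation: 3 classes among 4 diagrams; unequal V(q) rules out equality


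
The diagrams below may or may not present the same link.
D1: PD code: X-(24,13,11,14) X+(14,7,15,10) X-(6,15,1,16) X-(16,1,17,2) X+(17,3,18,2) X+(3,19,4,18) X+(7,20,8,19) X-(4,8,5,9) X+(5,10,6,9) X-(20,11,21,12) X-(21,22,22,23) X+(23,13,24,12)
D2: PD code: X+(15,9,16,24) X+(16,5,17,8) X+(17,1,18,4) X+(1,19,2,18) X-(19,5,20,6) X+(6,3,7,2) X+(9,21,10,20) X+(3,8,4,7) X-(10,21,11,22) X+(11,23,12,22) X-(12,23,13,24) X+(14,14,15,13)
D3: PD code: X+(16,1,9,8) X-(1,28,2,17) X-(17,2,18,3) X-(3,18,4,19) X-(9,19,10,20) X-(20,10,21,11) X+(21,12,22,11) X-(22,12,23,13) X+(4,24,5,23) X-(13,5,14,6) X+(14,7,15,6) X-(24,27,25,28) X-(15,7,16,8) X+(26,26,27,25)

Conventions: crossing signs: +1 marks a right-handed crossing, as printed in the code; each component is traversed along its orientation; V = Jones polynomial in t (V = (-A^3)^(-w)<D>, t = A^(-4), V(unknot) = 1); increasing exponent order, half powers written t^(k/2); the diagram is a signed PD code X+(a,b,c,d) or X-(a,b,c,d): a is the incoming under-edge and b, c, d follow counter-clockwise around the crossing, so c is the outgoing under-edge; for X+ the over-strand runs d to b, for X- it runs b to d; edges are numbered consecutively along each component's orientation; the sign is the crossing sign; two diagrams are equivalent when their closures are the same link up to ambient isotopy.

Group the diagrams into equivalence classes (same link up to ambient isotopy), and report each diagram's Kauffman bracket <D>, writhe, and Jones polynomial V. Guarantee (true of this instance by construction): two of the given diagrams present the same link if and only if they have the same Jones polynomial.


classes: {D1} | {D2} | {D3}
V(D1) = 1 + t + t^2 + t^3  [12 crossings, <D> = A^-12 + A^-8 + A^-4 + 1, w = 0]
V(D2) = t + 2t^3 + t^5  [12 crossings, <D> = A^-2 + 2A^6 + A^14, w = +6]
D3 (bracket A^-8 + 2 + A^8; 14 crossings at w = -4): V = t^-5 + 2t^-3 + t^-1
note: V(t) takes 3 values over 3 diagrams, fixing the grouping


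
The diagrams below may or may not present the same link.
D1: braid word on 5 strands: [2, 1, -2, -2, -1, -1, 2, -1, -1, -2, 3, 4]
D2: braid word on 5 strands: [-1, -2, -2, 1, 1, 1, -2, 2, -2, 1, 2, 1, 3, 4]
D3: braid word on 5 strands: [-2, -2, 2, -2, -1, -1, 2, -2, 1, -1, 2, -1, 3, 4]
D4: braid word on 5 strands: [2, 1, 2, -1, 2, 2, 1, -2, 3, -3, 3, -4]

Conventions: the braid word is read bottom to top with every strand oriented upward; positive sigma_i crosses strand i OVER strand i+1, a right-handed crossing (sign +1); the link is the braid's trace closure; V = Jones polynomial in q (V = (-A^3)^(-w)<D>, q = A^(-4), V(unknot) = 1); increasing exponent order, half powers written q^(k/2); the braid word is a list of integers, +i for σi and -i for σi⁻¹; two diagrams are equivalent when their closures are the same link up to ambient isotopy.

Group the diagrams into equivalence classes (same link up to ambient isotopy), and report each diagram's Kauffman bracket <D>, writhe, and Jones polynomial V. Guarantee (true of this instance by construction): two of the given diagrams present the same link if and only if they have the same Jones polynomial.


grouping into links: {D1, D3} | {D2} | {D4}
V(D1) = -q^-6 + q^-5 - q^-4 + 2q^-3 - q^-2 + q^-1  (w -2, c 12, <D> = A^-2 - A^2 + 2A^6 - A^10 + A^14 - A^18)
D2 (bracket A^-8 - 2A^-4 + 2 - 2A^4 + 2A^8 - A^12 + A^16; 14 crossings at w = +4): V = q^-1 - 1 + 2q - 2q^2 + 2q^3 - 2q^4 + q^5
V(D3) = -q^-6 + q^-5 - q^-4 + 2q^-3 - q^-2 + q^-1  [14 crossings, <D> = A^-2 - A^2 + 2A^6 - A^10 + A^14 - A^18, w = -2]
V(D4) = q - q^2 + 2q^3 - q^4 + q^5 - q^6  [12 crossings, <D> = -A^-12 + A^-8 - A^-4 + 2 - A^4 + A^8, w = +4]
why: 3 values of V(q) split the 4 diagrams


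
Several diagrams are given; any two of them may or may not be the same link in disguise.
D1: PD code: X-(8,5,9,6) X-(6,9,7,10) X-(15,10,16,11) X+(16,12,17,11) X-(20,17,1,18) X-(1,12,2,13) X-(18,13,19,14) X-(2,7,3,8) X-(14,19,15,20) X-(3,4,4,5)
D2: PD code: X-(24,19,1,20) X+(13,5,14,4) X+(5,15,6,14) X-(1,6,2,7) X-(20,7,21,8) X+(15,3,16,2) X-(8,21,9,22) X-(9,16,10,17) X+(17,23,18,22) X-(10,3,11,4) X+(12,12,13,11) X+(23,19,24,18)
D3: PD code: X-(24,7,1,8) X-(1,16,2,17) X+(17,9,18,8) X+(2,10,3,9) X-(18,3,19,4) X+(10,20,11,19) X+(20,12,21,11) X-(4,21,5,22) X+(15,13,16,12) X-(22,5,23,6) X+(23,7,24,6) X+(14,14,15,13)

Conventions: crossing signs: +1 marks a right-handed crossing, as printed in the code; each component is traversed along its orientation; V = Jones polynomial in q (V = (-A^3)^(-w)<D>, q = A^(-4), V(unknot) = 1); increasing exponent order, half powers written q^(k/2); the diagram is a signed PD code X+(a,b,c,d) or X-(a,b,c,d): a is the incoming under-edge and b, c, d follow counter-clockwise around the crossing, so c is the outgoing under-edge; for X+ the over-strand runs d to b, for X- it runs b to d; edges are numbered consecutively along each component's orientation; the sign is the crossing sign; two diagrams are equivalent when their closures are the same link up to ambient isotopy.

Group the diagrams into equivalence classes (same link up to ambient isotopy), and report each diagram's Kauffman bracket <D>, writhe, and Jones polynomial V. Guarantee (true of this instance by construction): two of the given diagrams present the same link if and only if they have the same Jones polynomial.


classes: {D1} | {D2} | {D3}
V(D1) = q^-8 - 2q^-7 + q^-6 - 2q^-5 + 2q^-4 + q^-2  [10 crossings, <D> = A^-16 + 2A^-8 - 2A^-4 + 1 - 2A^4 + A^8, w = -8]
V(D2) = q^-4 - q^-3 + q^-2 - 2q^-1 + 2 - q + q^2  (w 0, c 12, <D> = A^-8 - A^-4 + 2 - 2A^4 + A^8 - A^12 + A^16)
V(D3) = -q^-3 + 2q^-2 - 2q^-1 + 3 - 2q + 2q^2 - q^3  (w +2, c 12, <D> = -A^-6 + 2A^-2 - 2A^2 + 3A^6 - 2A^10 + 2A^14 - A^18)
insight: 3 values of V(q) split the 3 diagrams


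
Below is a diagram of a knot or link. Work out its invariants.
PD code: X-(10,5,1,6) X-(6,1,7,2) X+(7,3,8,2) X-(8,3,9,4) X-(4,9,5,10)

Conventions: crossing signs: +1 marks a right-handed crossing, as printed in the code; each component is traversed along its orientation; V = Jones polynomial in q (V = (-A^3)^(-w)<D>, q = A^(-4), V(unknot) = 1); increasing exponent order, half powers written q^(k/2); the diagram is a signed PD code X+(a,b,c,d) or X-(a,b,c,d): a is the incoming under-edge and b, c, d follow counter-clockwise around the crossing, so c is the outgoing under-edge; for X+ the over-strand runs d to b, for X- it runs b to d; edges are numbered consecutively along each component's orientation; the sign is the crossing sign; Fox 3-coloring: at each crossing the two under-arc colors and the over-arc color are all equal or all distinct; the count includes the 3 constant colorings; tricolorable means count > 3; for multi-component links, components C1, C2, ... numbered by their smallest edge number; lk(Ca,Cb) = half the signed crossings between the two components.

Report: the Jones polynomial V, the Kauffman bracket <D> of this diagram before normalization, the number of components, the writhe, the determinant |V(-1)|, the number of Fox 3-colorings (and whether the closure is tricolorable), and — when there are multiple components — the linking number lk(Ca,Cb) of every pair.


Jones polynomial: V(q) = -q^-4 + q^-3 + q^-1
<D> = -A^-5 - A^3 + A^7; writhe -3
components 1, writhe -3 (5 crossings)
3-colorings: 9 of 3^5, det 3 — tricolorable
note: |V(-1)| = 3: so tricolorable, since 3 divides 3


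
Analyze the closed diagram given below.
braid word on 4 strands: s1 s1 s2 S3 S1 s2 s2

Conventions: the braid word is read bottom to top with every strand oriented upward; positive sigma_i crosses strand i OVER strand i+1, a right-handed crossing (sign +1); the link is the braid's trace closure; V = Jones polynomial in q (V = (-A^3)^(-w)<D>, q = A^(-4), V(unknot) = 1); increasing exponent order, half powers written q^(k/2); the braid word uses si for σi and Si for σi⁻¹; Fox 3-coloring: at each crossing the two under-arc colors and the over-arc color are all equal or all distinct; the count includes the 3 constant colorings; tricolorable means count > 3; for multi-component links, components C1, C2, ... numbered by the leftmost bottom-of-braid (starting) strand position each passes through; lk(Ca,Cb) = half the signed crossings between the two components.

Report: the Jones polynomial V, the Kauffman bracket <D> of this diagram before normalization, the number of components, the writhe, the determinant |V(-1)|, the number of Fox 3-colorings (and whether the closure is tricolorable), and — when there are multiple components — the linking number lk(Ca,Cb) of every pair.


V(q) = q - q^2 + 2q^3 - q^4 + q^5 - q^6
bracket: A^-15 - A^-11 + A^-7 - 2A^-3 + A - A^5, w = +3
1 component, writhe +3, over 7 crossings
det 7, colorings 3 of 3^7 — not tricolorable
observation: w = +3 shifts under R1 moves; the (-A^3)^(-3) factor cancels that in V


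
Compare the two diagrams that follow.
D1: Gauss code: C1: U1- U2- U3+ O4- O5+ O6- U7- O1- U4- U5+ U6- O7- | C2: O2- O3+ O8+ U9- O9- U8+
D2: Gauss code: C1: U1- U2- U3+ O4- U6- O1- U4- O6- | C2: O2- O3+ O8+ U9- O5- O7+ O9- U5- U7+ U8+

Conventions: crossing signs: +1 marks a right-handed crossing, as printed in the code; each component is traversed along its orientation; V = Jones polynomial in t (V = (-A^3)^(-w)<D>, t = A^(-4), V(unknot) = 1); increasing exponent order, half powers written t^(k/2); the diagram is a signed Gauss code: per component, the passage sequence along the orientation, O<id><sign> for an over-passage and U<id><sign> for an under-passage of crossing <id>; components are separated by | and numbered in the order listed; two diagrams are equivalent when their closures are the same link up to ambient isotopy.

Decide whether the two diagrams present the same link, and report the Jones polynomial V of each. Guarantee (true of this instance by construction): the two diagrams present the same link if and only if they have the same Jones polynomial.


equivalent: yes
D1 (bracket A^-7 + A^-3 + A - A^9; 9 crossings at w = -3): V = t^(-9/2) - t^(-5/2) - t^(-3/2) - t^(-1/2)
V(D2) = t^(-9/2) - t^(-5/2) - t^(-3/2) - t^(-1/2)  (w -3, c 9, <D> = A^-7 + A^-3 + A - A^9)
key observation: all 2 diagrams share one V(t), hence one class


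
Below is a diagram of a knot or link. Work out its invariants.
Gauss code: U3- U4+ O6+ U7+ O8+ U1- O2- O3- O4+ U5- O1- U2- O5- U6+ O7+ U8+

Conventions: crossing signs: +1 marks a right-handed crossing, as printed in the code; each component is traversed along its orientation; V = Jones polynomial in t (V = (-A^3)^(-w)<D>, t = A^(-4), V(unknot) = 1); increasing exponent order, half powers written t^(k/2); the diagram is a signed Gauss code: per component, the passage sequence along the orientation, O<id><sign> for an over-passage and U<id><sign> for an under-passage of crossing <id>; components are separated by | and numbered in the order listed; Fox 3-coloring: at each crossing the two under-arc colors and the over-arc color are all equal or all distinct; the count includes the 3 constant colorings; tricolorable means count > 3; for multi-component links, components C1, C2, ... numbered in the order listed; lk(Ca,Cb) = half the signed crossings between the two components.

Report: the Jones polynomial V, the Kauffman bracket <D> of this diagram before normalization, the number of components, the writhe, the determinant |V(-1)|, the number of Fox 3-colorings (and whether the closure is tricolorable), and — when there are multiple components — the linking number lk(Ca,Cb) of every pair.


Jones polynomial: V(t) = -t^-3 + t^-2 - t^-1 + 3 - t + t^2 - t^3
<D> = -A^-12 + A^-8 - A^-4 + 3 - A^4 + A^8 - A^12; writhe 0
components 1, writhe 0 (8 crossings)
3-colorings: 27 of 3^8, det 9 — tricolorable
note: |V(-1)| = 9: so tricolorable, since 3 divides 9


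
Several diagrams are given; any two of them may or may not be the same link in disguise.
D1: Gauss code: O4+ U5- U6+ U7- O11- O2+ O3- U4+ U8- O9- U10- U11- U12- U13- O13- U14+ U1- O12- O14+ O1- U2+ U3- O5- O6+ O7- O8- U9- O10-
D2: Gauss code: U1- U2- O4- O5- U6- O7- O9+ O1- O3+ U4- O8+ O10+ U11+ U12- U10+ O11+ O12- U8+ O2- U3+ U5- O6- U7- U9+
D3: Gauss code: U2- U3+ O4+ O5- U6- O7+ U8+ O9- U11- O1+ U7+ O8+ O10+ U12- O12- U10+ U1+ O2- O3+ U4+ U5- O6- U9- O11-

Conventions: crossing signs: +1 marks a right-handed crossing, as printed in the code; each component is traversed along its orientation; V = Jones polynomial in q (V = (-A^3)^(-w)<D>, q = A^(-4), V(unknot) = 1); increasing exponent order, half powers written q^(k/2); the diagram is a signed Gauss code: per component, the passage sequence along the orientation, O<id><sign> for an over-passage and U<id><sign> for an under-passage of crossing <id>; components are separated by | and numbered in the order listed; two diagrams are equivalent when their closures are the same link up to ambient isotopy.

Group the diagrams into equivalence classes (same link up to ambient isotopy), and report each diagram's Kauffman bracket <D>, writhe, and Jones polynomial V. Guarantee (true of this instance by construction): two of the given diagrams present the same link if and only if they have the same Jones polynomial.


classes: {D1, D2} | {D3}
V(D1) = -q^-6 + q^-5 - q^-4 + 2q^-3 - q^-2 + q^-1  [14 crossings, <D> = A^-14 - A^-10 + 2A^-6 - A^-2 + A^2 - A^6, w = -6]
V(D2) = -q^-6 + q^-5 - q^-4 + 2q^-3 - q^-2 + q^-1  [12 crossings, <D> = A^-2 - A^2 + 2A^6 - A^10 + A^14 - A^18, w = -2]
D3 (bracket -A^-12 + 2A^-8 - 2A^-4 + 3 - 2A^4 + 2A^8 - A^12; 12 crossings at w = 0): V = -q^-3 + 2q^-2 - 2q^-1 + 3 - 2q + 2q^2 - q^3
note: comparing 3 Jones polynomials yields 2 groups


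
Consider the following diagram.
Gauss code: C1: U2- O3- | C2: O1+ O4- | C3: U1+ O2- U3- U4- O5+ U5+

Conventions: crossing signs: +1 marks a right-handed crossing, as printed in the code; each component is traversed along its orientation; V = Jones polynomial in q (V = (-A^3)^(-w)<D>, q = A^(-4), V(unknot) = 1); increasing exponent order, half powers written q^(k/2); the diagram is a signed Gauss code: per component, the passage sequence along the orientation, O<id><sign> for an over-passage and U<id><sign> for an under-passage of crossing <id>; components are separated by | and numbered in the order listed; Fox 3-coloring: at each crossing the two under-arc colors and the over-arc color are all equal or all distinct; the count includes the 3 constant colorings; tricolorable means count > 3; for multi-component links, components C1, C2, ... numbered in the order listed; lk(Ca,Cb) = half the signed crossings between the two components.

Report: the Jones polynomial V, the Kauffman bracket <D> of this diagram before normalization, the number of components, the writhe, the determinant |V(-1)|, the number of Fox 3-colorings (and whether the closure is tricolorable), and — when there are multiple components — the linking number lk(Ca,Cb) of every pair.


V = q^-3 + q^-2 + q^-1 + 1
<D> = -A^-3 - A - A^5 - A^9 (w = -1)
3 components over 5 crossings, w = -1
lk(C1,C2): 0
lk(C1,C3) = -1
linking number lk(C2,C3) = 0
9 Fox colorings among 3^6, |V(-1)| = 0: tricolorable
why: the 3 component pairs carry total linking -1


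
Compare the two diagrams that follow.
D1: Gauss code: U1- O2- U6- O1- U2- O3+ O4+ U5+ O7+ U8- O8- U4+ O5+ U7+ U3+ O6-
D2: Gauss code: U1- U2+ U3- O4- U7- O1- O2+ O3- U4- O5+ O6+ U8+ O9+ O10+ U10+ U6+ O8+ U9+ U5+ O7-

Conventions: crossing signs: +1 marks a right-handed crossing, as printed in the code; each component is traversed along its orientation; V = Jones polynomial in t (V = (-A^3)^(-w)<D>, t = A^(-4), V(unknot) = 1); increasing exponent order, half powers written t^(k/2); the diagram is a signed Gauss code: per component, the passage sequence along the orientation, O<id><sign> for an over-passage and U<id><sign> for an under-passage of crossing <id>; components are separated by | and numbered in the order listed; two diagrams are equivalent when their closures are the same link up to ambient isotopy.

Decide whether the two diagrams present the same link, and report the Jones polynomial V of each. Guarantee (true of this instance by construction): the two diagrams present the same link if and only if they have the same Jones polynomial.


equivalent: yes
D1 (bracket -A^-12 + A^-8 - A^-4 + 3 - A^4 + A^8 - A^12; 8 crossings at w = 0): V = -t^-3 + t^-2 - t^-1 + 3 - t + t^2 - t^3
V(D2) = -t^-3 + t^-2 - t^-1 + 3 - t + t^2 - t^3  (w +2, c 10, <D> = -A^-6 + A^-2 - A^2 + 3A^6 - A^10 + A^14 - A^18)
key observation: Reidemeister moves carry D1 (8 crossings) to D2 (10)


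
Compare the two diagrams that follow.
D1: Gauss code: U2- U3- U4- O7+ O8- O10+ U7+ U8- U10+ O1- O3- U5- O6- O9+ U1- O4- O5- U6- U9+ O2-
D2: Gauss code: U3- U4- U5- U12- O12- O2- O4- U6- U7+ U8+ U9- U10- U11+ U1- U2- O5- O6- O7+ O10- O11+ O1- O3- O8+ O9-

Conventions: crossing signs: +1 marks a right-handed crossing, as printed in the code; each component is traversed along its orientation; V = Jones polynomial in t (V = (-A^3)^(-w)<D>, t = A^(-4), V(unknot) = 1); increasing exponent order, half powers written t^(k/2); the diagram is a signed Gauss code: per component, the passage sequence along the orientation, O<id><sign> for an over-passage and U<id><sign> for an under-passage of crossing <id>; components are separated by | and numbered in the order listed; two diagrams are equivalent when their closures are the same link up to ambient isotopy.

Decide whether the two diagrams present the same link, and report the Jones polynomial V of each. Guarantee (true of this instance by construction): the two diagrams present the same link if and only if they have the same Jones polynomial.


equivalent: yes
V(D1) = -t^-4 + t^-3 + t^-1  (w -4, c 10, <D> = A^-8 + 1 - A^4)
V(D2) = -t^-4 + t^-3 + t^-1  (w -6, c 12, <D> = A^-14 + A^-6 - A^-2)
why: from 10 to 12 crossings by R-moves: one link, two diagrams


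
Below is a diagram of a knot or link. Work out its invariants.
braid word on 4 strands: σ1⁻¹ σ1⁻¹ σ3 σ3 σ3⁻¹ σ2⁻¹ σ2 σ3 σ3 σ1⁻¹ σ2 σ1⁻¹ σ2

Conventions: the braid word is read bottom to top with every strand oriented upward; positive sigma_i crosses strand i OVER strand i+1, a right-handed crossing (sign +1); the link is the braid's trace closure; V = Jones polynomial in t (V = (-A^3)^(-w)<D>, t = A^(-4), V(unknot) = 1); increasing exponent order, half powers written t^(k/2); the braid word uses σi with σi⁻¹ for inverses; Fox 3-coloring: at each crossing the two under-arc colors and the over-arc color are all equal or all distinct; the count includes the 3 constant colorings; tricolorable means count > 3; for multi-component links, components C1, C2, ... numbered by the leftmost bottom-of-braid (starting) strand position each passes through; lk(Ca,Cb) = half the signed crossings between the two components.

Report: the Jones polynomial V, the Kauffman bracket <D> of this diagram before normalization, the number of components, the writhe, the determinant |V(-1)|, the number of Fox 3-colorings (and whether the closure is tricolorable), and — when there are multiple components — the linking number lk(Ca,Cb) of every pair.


V(t) = t^-4 - 2t^-3 + 3t^-2 - 5t^-1 + 6 - 5t + 5t^2 - 3t^3 + 2t^4 - t^5
bracket: A^-17 - 2A^-13 + 3A^-9 - 5A^-5 + 5A^-1 - 6A^3 + 5A^7 - 3A^11 + 2A^15 - A^19, w = +1
1 component, writhe +1, over 13 crossings
det 33, colorings 9 of 3^13 — tricolorable
observation: the span of V is 9, forcing >= 9 crossings in any diagram


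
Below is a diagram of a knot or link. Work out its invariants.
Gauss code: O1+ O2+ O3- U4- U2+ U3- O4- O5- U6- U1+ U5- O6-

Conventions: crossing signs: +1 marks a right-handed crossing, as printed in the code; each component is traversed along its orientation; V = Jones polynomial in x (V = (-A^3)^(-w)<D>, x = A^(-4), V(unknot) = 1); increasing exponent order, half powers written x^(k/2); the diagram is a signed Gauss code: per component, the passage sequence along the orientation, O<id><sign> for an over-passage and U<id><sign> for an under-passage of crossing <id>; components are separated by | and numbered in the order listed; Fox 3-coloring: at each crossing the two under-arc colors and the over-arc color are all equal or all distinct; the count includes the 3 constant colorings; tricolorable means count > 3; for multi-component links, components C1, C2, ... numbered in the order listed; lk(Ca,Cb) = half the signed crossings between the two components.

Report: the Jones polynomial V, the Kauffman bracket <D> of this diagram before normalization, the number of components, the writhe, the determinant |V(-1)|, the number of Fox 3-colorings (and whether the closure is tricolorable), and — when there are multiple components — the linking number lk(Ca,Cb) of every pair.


Jones polynomial: V(x) = 1
<D> = A^-6; writhe -2
components 1, writhe -2 (6 crossings)
3-colorings: 3 of 3^6, det 1 — not tricolorable
note: w = -2 shifts under R1 moves; the (-A^3)^(2) factor cancels that in V
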